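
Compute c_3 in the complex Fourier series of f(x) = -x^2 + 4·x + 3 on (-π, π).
Compute the real Fourier coefficients first: a_3 = 4/9, b_3 = 8/3.
Then c_3 = (a_3 − i·b_3)/2 = 2/9 - 4·i/3.

Final answer: 2/9 - 4·i/3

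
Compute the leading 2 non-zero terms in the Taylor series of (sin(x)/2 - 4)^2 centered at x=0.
16 - 4·x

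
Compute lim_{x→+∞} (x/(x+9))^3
As x → +∞: x/(x+9) = 1/(1 + 9/x) → 1, and the 3rd power of a limit-1 base also → 1.
Limit = 1.

Final answer: 1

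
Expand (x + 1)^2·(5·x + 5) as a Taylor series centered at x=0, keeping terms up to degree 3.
5·x^3 + 15·x^2 + 15·x + 5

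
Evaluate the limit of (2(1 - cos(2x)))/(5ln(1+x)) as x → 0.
Both numerator and denominator → 0 as x → 0; this is a 0/0 indeterminate form.
Expand each to leading order near x = 0: numerator ~ 4·x^2, denominator ~ 5·x.
The limit of the ratio is 0.

Final answer: 0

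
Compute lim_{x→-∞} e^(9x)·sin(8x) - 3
Evaluate the dominant behaviour as x → -∞; each term tends to a finite value or vanishes.
Limit = -3.

Final answer: -3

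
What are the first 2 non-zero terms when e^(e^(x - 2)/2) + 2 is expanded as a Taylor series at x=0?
x·e^(-2 + e^(-2)/2)/2 + e^(e^(-2)/2) + 2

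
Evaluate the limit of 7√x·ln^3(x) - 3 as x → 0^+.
The product is a 0·∞ indeterminate form at x → 0⁺.
Rewrite the product as 7·ln^3(x) / x^(-1/2) and apply L'Hôpital, or use the standard hierarchy x^(-1/2) ≫ |ln x|^3 as x → 0⁺.
The indeterminate product → 0, so the limit = -3.

Final answer: -3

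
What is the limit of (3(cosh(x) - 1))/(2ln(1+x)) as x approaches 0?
Both numerator and denominator → 0 as x → 0; this is a 0/0 indeterminate form.
Expand each to leading order near x = 0: numerator ~ 3·x^2/2, denominator ~ 2·x.
The limit of the ratio is 0.

Final answer: 0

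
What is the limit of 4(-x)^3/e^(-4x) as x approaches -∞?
This is an ∞/∞ indeterminate form as x → -∞.
Compare growth rates of the dominant terms (exponentials ≫ polynomials ≫ logarithms), or apply L'Hôpital's rule; the quotient → 0.
Limit = 0.

Final answer: 0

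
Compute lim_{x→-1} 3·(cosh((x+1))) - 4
Direct substitution at x = -1 gives -1.

Final answer: -1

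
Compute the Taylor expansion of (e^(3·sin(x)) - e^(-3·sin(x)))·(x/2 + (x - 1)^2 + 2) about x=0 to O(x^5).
-12·x^4 + 30·x^3 - 9·x^2 + 18·x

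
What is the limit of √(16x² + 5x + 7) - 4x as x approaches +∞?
As x → +∞: multiply by the conjugate to get (5x+7)/(√(16x²+5x+7)+4x); the denominator ~ 8x, so the limit is 5/8.
Limit = 5/8.

Final answer: 5/8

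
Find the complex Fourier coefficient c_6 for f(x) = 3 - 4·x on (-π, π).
Compute the real Fourier coefficients first: a_6 = 0, b_6 = 4/3.
Then c_6 = (a_6 − i·b_6)/2 = -2·i/3.

Final answer: -2·i/3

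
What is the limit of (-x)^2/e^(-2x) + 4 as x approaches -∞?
The quotient is an ∞/∞ indeterminate form as x → -∞.
Compare growth rates of the dominant terms (exponentials ≫ polynomials ≫ logarithms), or apply L'Hôpital's rule; the quotient → 0.
Adding the constant: 0 + 4 = 4. Limit = 4.

Final answer: 4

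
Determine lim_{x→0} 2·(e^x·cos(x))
Direct substitution at x = 0 gives 2.

Final answer: 2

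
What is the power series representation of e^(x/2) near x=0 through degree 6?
x^6/46080 + x^5/3840 + x^4/384 + x^3/48 + x^2/8 + x/2 + 1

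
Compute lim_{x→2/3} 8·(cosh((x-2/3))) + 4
Direct substitution at x = 2/3 gives 12.

Final answer: 12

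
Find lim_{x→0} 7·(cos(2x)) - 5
Direct substitution at x = 0 gives 2.

Final answer: 2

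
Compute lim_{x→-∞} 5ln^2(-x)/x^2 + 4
The quotient is an ∞/∞ indeterminate form as x → -∞.
Compare growth rates of the dominant terms (exponentials ≫ polynomials ≫ logarithms), or apply L'Hôpital's rule; the quotient → 0.
Adding the constant: 0 + 4 = 4. Limit = 4.

Final answer: 4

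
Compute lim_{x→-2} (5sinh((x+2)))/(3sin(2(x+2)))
Both numerator and denominator → 0 as x → -2; this is a 0/0 indeterminate form.
Expand each to leading order near x = -2: numerator ~ 5·(x + 2), denominator ~ 6·(x + 2).
The limit of the ratio is 5/6.

Final answer: 5/6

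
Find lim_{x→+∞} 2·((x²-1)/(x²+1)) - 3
Evaluate the dominant behaviour as x → +∞; each term tends to a finite value or vanishes.
Limit = -1.

Final answer: -1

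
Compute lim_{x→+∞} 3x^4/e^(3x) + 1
The quotient is an ∞/∞ indeterminate form as x → +∞.
The exponential denominator e^(3x) dominates the polynomial numerator (e^x ≫ x^4 as x → ∞), so the quotient → 0.
Adding the constant: 0 + 1 = 1. Limit = 1.

Final answer: 1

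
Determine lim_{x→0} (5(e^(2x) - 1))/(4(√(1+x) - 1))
Both numerator and denominator → 0 as x → 0; this is a 0/0 indeterminate form.
Expand each to leading order near x = 0: numerator ~ 10·x, denominator ~ 2·x.
The limit of the ratio is 5.

Final answer: 5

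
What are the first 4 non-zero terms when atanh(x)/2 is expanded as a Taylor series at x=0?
x^7/14 + x^5/10 + x^3/6 + x/2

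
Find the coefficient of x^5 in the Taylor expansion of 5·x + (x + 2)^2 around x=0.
Expand to order 5: 5·x + (x + 2)^2 = x^2 + 9·x + 4 + O(x^6).
The coefficient of x^5 is 0.

Final answer: 0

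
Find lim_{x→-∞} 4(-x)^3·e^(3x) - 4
The product is a 0·∞ indeterminate form at x → -∞.
Rewrite the product as 4(-x)^3 / e^(-3x) (an ∞/∞ form) and apply L'Hôpital, or use the standard hierarchy e^(3|x|) ≫ |(-x)^3| as x → -∞.
The indeterminate product → 0, so the limit = -4.

Final answer: -4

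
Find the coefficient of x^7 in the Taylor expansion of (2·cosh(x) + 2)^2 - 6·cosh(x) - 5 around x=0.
Expand to order 7: (2·cosh(x) + 2)^2 - 6·cosh(x) - 5 = 13·x^6/72 + 17·x^4/12 + 5·x^2 + 5 + O(x^8).
The coefficient of x^7 is 0.

Final answer: 0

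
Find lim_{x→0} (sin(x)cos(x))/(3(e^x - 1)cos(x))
Both numerator and denominator → 0 as x → 0; this is a 0/0 indeterminate form.
Expand each to leading order near x = 0: numerator ~ x, denominator ~ 3·x.
The limit of the ratio is 1/3.

Final answer: 1/3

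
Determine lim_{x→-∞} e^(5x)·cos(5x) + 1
Evaluate the dominant behaviour as x → -∞; each term tends to a finite value or vanishes.
Limit = 1.

Final answer: 1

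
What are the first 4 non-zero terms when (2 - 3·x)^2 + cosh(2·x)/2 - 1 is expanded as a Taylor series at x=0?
x^4/3 + 10·x^2 - 12·x + 7/2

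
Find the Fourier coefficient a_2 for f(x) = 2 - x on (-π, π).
a_2 = (1/π) ∫_{-π}^{π} f(x)·cos(2x) dx.
Evaluate the integral (use parity and integration by parts as needed): a_2 = 0.

Final answer: 0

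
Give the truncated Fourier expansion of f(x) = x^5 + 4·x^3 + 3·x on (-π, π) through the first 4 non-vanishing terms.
(-32·π^2 + 2·π^4 + 198)·sin(x) + (-π^4 - 9/2 + π^2)·sin(2·x) + (98/81 + 32·π^2/27 + 2·π^4/3)·sin(3·x) + (-π^4/2 - 11·π^2/8 - 63/64)·sin(4·x)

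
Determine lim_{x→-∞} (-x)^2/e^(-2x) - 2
The quotient is an ∞/∞ indeterminate form as x → -∞.
Compare growth rates of the dominant terms (exponentials ≫ polynomials ≫ logarithms), or apply L'Hôpital's rule; the quotient → 0.
Adding the constant: 0 - 2 = -2. Limit = -2.

Final answer: -2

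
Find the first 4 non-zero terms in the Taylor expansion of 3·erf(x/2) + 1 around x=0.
3·x^5/(160·√(π)) - x^3/(4·√(π)) + 3·x/√(π) + 1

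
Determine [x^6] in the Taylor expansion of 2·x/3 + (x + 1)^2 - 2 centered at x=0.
Expand to order 6: 2·x/3 + (x + 1)^2 - 2 = x^2 + 8·x/3 - 1 + O(x^7).
The coefficient of x^6 is 0.

Final answer: 0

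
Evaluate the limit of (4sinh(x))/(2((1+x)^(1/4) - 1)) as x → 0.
Both numerator and denominator → 0 as x → 0; this is a 0/0 indeterminate form.
Expand each to leading order near x = 0: numerator ~ 4·x, denominator ~ x/2.
The limit of the ratio is 8.

Final answer: 8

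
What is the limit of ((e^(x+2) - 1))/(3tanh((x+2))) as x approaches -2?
Both numerator and denominator → 0 as x → -2; this is a 0/0 indeterminate form.
Expand each to leading order near x = -2: numerator ~ (x + 2), denominator ~ 3·(x + 2).
The limit of the ratio is 1/3.

Final answer: 1/3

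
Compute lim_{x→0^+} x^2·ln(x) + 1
The product is a 0·∞ indeterminate form at x → 0⁺.
Rewrite the product as ln(x) / x^(-2) and apply L'Hôpital, or use the standard hierarchy x^(-2) ≫ |ln x| as x → 0⁺.
The indeterminate product → 0, so the limit = 1.

Final answer: 1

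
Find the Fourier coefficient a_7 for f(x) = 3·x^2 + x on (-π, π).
a_7 = (1/π) ∫_{-π}^{π} f(x)·cos(7x) dx.
Evaluate the integral (use parity and integration by parts as needed): a_7 = -12/49.

Final answer: -12/49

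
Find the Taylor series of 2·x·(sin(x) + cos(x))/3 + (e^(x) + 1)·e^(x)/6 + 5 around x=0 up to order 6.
89·x^6/4320 + 53·x^5/720 + x^4/144 - x^3/12 + 13·x^2/12 + 7·x/6 + 16/3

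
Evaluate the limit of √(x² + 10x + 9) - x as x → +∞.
This is an ∞ − ∞ indeterminate form.
Multiply and divide by the conjugate √(x²+10x + 9) + x; the x² terms cancel, leaving (10x + 9)/(√(x²+10x + 9)+x) → 10/2 = 5.
Limit = 5.

Final answer: 5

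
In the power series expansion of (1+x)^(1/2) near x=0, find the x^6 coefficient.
Expand to order 6: (1+x)^(1/2) = -21·x^6/1024 + 7·x^5/256 - 5·x^4/128 + x^3/16 - x^2/8 + x/2 + 1 + O(x^7).
The coefficient of x^6 is -21/1024.

Final answer: -21/1024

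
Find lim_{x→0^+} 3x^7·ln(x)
This is a 0·∞ indeterminate form at x → 0⁺.
Rewrite the product as 3·ln(x) / x^(-7) and apply L'Hôpital, or use the standard hierarchy x^(-7) ≫ |ln x| as x → 0⁺.
The indeterminate product → 0, so the limit = 0.

Final answer: 0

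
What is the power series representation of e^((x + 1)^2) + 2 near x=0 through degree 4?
19·e·x^4/6 + 10·e·x^3/3 + 3·e·x^2 + 2·e·x + 2 + e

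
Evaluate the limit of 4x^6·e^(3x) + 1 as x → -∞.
The product is a 0·∞ indeterminate form at x → -∞.
Rewrite the product as 4x^6 / e^(-3x) (an ∞/∞ form) and apply L'Hôpital, or use the standard hierarchy e^(3|x|) ≫ |x^6| as x → -∞.
The indeterminate product → 0, so the limit = 1.

Final answer: 1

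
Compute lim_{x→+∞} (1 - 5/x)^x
As x → +∞: this is the defining limit (1 - 5/x)^x → e^(-5).
Limit = e^(-5).

Final answer: e^(-5)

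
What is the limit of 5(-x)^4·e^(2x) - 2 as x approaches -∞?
The product is a 0·∞ indeterminate form at x → -∞.
Rewrite the product as 5(-x)^4 / e^(-2x) (an ∞/∞ form) and apply L'Hôpital, or use the standard hierarchy e^(2|x|) ≫ |(-x)^4| as x → -∞.
The indeterminate product → 0, so the limit = -2.

Final answer: -2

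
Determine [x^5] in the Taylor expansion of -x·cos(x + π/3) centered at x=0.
Expand to order 5: -x·cos(x + π/3) = -x^5/48 - √(3)·x^4/12 + x^3/4 + √(3)·x^2/2 - x/2 + O(x^6).
The coefficient of x^5 is -1/48.

Final answer: -1/48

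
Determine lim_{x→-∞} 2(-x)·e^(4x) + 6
The product is a 0·∞ indeterminate form at x → -∞.
Rewrite the product as 2(-x) / e^(-4x) (an ∞/∞ form) and apply L'Hôpital, or use the standard hierarchy e^(4|x|) ≫ |(-x)| as x → -∞.
The indeterminate product → 0, so the limit = 6.

Final answer: 6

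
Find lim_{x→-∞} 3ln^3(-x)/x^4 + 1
The quotient is an ∞/∞ indeterminate form as x → -∞.
Compare growth rates of the dominant terms (exponentials ≫ polynomials ≫ logarithms), or apply L'Hôpital's rule; the quotient → 0.
Adding the constant: 0 + 1 = 1. Limit = 1.

Final answer: 1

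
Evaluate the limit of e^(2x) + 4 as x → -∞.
Evaluate the dominant behaviour as x → -∞; each term tends to a finite value or vanishes.
Limit = 4.

Final answer: 4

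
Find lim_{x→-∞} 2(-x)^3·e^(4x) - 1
The product is a 0·∞ indeterminate form at x → -∞.
Rewrite the product as 2(-x)^3 / e^(-4x) (an ∞/∞ form) and apply L'Hôpital, or use the standard hierarchy e^(4|x|) ≫ |(-x)^3| as x → -∞.
The indeterminate product → 0, so the limit = -1.

Final answer: -1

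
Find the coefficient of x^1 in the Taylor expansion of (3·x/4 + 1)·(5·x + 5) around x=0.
Expand to order 1: (3·x/4 + 1)·(5·x + 5) = 35·x/4 + 5 + O(x^2).
The coefficient of x^1 is 35/4.

Final answer: 35/4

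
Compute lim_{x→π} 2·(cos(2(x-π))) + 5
Direct substitution at x = π gives 7.

Final answer: 7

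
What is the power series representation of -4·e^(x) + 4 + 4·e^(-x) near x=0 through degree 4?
-4·x^3/3 - 8·x + 4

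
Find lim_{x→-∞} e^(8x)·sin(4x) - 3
Evaluate the dominant behaviour as x → -∞; each term tends to a finite value or vanishes.
Limit = -3.

Final answer: -3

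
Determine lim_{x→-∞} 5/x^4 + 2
Evaluate the dominant behaviour as x → -∞; each term tends to a finite value or vanishes.
Limit = 2.

Final answer: 2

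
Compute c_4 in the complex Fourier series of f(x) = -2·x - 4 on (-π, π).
Compute the real Fourier coefficients first: a_4 = 0, b_4 = 1.
Then c_4 = (a_4 − i·b_4)/2 = -i/2.

Final answer: -i/2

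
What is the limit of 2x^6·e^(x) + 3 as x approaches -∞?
The product is a 0·∞ indeterminate form at x → -∞.
Rewrite the product as 2x^6 / e^(-x) (an ∞/∞ form) and apply L'Hôpital, or use the standard hierarchy e^(|x|) ≫ |x^6| as x → -∞.
The indeterminate product → 0, so the limit = 3.

Final answer: 3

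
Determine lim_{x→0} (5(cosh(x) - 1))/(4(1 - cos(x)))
Both numerator and denominator → 0 as x → 0; this is a 0/0 indeterminate form.
Expand each to leading order near x = 0: numerator ~ 5·x^2/2, denominator ~ 2·x^2.
The limit of the ratio is 5/4.

Final answer: 5/4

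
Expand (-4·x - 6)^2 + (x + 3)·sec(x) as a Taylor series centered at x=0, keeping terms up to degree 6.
61·x^6/240 + 5·x^5/24 + 5·x^4/8 + x^3/2 + 35·x^2/2 + 49·x + 39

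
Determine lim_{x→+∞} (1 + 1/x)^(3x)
As x → +∞: write (1 + 1/x)^(3x) = ((1 + 1/x)^x)^3 → (e^1)^3 = e^3.
Limit = e^(3).

Final answer: e^(3)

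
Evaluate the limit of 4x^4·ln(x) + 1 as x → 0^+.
The product is a 0·∞ indeterminate form at x → 0⁺.
Rewrite the product as 4·ln(x) / x^(-4) and apply L'Hôpital, or use the standard hierarchy x^(-4) ≫ |ln x| as x → 0⁺.
The indeterminate product → 0, so the limit = 1.

Final answer: 1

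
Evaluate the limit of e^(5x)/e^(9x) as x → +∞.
This is an ∞/∞ indeterminate form as x → +∞.
Rewrite e^(5x)/e^(9x) = e^((5−9)x) = e^(-4x); the exponent coefficient is -4 < 0 so e^(-4x) → 0.
Limit = 0.

Final answer: 0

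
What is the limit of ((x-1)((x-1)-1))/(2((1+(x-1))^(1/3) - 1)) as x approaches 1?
Both numerator and denominator → 0 as x → 1; this is a 0/0 indeterminate form.
Expand each to leading order near x = 1: numerator ~ -(x - 1), denominator ~ 2·(x - 1)/3.
The limit of the ratio is -3/2.

Final answer: -3/2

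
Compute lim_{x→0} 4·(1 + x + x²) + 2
Direct substitution at x = 0 gives 6.

Final answer: 6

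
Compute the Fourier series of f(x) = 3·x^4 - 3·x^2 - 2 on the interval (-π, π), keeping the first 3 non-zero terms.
(156 - 24·π^2)·cos(x) + (-12 + 6·π^2)·cos(2·x) - π^2 - 2 + 3·π^4/5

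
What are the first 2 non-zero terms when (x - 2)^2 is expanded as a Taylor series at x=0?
4 - 4·x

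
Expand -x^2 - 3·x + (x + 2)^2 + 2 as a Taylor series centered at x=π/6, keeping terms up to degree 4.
π/6 + 6 + (x - π/6)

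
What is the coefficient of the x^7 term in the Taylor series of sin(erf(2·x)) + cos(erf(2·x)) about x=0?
Expand to order 7: sin(erf(2·x)) + cos(erf(2·x)) = x^7·(-4864/(45·π^(3/2)) - 128/(21·√(π)) - 512/(9·π^(5/2)) - 1024/(315·π^(7/2))) + x^6·(-1792/(45·π) - 512/(9·π^2) - 256/(45·π^3)) + x^5·(128/(15·π^(5/2)) + 32/(5·√(π)) + 128/(3·π^(3/2))) + x^4·(32/(3·π^2) + 64/(3·π)) + x^3·(-16/(3·√(π)) - 32/(3·π^(3/2))) - 8·x^2/π + 4·x/√(π) + 1 + O(x^8).
The coefficient of x^7 is -4864/(45·π^(3/2)) - 128/(21·√(π)) - 512/(9·π^(5/2)) - 1024/(315·π^(7/2)).

Final answer: -4864/(45·π^(3/2)) - 128/(21·√(π)) - 512/(9·π^(5/2)) - 1024/(315·π^(7/2))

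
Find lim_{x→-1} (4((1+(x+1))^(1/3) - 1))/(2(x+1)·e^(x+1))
Both numerator and denominator → 0 as x → -1; this is a 0/0 indeterminate form.
Expand each to leading order near x = -1: numerator ~ 4·(x + 1)/3, denominator ~ 2·(x + 1).
The limit of the ratio is 2/3.

Final answer: 2/3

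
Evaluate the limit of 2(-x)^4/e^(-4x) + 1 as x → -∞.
The quotient is an ∞/∞ indeterminate form as x → -∞.
Compare growth rates of the dominant terms (exponentials ≫ polynomials ≫ logarithms), or apply L'Hôpital's rule; the quotient → 0.
Adding the constant: 0 + 1 = 1. Limit = 1.

Final answer: 1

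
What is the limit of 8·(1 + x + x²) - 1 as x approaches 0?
Direct substitution at x = 0 gives 7.

Final answer: 7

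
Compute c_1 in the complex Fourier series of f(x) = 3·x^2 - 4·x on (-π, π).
Compute the real Fourier coefficients first: a_1 = -12, b_1 = -8.
Then c_1 = (a_1 − i·b_1)/2 = -6 + 4·i.

Final answer: -6 + 4·i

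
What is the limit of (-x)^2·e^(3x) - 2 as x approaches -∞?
The product is a 0·∞ indeterminate form at x → -∞.
Rewrite the product as (-x)^2 / e^(-3x) (an ∞/∞ form) and apply L'Hôpital, or use the standard hierarchy e^(3|x|) ≫ |(-x)^2| as x → -∞.
The indeterminate product → 0, so the limit = -2.

Final answer: -2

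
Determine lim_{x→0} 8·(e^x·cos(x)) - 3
Direct substitution at x = 0 gives 5.

Final answer: 5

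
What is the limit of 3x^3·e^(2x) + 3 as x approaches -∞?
The product is a 0·∞ indeterminate form at x → -∞.
Rewrite the product as 3x^3 / e^(-2x) (an ∞/∞ form) and apply L'Hôpital, or use the standard hierarchy e^(2|x|) ≫ |x^3| as x → -∞.
The indeterminate product → 0, so the limit = 3.

Final answer: 3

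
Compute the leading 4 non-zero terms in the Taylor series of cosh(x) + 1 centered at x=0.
x^6/720 + x^4/24 + x^2/2 + 2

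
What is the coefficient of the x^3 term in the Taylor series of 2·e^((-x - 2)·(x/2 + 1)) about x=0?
Expand to order 3: 2·e^((-x - 2)·(x/2 + 1)) = -2·x^3·e^(-2)/3 + 3·x^2·e^(-2) - 4·x·e^(-2) + 2·e^(-2) + O(x^4).
The coefficient of x^3 is -2·e^(-2)/3.

Final answer: -2·e^(-2)/3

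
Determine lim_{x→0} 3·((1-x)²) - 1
Direct substitution at x = 0 gives 2.

Final answer: 2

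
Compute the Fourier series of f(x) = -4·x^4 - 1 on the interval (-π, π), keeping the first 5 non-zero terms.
(-192 + 32·π^2)·cos(x) + (12 - 8·π^2)·cos(2·x) + (-64/27 + 32·π^2/9)·cos(3·x) + (3/4 - 2·π^2)·cos(4·x) - 4·π^4/5 - 1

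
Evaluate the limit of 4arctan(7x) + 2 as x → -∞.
Evaluate the dominant behaviour as x → -∞; each term tends to a finite value or vanishes.
Limit = 2 - 2·π.

Final answer: 2 - 2·π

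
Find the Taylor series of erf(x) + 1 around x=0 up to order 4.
-2·x^3/(3·√(π)) + 2·x/√(π) + 1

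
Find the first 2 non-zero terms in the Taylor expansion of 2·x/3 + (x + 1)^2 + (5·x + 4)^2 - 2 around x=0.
128·x/3 + 15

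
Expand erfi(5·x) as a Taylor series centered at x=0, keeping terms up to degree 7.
78125·x^7/(21·√(π)) + 625·x^5/√(π) + 250·x^3/(3·√(π)) + 10·x/√(π)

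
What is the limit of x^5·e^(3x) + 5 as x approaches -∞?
The product is a 0·∞ indeterminate form at x → -∞.
Rewrite the product as x^5 / e^(-3x) (an ∞/∞ form) and apply L'Hôpital, or use the standard hierarchy e^(3|x|) ≫ |x^5| as x → -∞.
The indeterminate product → 0, so the limit = 5.

Final answer: 5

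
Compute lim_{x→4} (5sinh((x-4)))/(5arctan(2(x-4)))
Both numerator and denominator → 0 as x → 4; this is a 0/0 indeterminate form.
Expand each to leading order near x = 4: numerator ~ 5·(x - 4), denominator ~ 10·(x - 4).
The limit of the ratio is 1/2.

Final answer: 1/2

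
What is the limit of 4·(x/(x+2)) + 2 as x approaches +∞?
Evaluate the dominant behaviour as x → +∞; each term tends to a finite value or vanishes.
Limit = 6.

Final answer: 6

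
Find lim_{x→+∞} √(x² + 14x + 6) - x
This is an ∞ − ∞ indeterminate form.
Multiply and divide by the conjugate √(x²+14x + 6) + x; the x² terms cancel, leaving (14x + 6)/(√(x²+14x + 6)+x) → 14/2 = 7.
Limit = 7.

Final answer: 7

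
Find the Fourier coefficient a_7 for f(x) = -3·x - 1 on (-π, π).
a_7 = (1/π) ∫_{-π}^{π} f(x)·cos(7x) dx.
Evaluate the integral (use parity and integration by parts as needed): a_7 = 0.

Final answer: 0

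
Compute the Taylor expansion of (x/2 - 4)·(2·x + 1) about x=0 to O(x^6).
x^2 - 15·x/2 - 4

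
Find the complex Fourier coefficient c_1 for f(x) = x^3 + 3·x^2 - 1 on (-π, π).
Compute the real Fourier coefficients first: a_1 = -12, b_1 = -12 + 2·π^2.
Then c_1 = (a_1 − i·b_1)/2 = -6 - i·π^2 + 6·i.

Final answer: -6 - i·π^2 + 6·i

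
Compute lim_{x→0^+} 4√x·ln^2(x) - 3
The product is a 0·∞ indeterminate form at x → 0⁺.
Rewrite the product as 4·ln^2(x) / x^(-1/2) and apply L'Hôpital, or use the standard hierarchy x^(-1/2) ≫ |ln x|^2 as x → 0⁺.
The indeterminate product → 0, so the limit = -3.

Final answer: -3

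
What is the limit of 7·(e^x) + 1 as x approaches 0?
Direct substitution at x = 0 gives 8.

Final answer: 8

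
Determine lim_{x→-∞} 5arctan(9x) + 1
Evaluate the dominant behaviour as x → -∞; each term tends to a finite value or vanishes.
Limit = 1 - 5·π/2.

Final answer: 1 - 5·π/2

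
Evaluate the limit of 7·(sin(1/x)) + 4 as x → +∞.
Evaluate the dominant behaviour as x → +∞; each term tends to a finite value or vanishes.
Limit = 4.

Final answer: 4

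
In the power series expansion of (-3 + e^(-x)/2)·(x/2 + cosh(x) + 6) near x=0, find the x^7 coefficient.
Expand to order 7: (-3 + e^(-x)/2)·(x/2 + cosh(x) + 6) = -19·x^7/2880 + 29·x^6/1440 - 13·x^5/160 + x^4/8 - 17·x^3/24 + x^2/4 - 19·x/4 - 35/2 + O(x^8).
The coefficient of x^7 is -19/2880.

Final answer: -19/2880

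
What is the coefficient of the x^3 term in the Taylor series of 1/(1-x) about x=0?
Expand to order 3: 1/(1-x) = x^3 + x^2 + x + 1 + O(x^4).
The coefficient of x^3 is 1.

Final answer: 1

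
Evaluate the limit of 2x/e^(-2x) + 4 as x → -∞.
The quotient is an ∞/∞ indeterminate form as x → -∞.
Compare growth rates of the dominant terms (exponentials ≫ polynomials ≫ logarithms), or apply L'Hôpital's rule; the quotient → 0.
Adding the constant: 0 + 4 = 4. Limit = 4.

Final answer: 4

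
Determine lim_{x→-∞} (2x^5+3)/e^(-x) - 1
The quotient is an ∞/∞ indeterminate form as x → -∞.
Compare growth rates of the dominant terms (exponentials ≫ polynomials ≫ logarithms), or apply L'Hôpital's rule; the quotient → 0.
Adding the constant: 0 - 1 = -1. Limit = -1.

Final answer: -1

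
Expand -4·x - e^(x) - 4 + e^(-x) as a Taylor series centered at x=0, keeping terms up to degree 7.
-x^7/2520 - x^5/60 - x^3/3 - 6·x - 4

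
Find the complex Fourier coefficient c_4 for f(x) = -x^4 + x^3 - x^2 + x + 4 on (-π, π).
Compute the real Fourier coefficients first: a_4 = -π^2/2 - 1/16, b_4 = -π^2/2 - 5/16.
Then c_4 = (a_4 − i·b_4)/2 = -π^2/4 - 1/32 + 5·i/32 + i·π^2/4.

Final answer: -π^2/4 - 1/32 + 5·i/32 + i·π^2/4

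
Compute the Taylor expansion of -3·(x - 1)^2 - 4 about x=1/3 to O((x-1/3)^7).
-16/3 + 4·(x - 1/3) - 3·(x - 1/3)^2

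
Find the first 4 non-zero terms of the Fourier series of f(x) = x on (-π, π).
2·sin(x) - sin(2·x) + 2·sin(3·x)/3 - sin(4·x)/2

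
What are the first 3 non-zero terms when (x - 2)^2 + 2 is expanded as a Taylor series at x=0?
x^2 - 4·x + 6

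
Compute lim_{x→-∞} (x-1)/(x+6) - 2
Evaluate the dominant behaviour as x → -∞; each term tends to a finite value or vanishes.
Limit = -1.

Final answer: -1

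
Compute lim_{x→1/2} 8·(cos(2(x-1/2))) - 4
Direct substitution at x = 1/2 gives 4.

Final answer: 4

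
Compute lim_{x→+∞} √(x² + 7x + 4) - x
As x → +∞: multiply by the conjugate to get (7x+4)/(√(x²+7x+4)+x); the denominator ~ 2x, so the limit is 7/2.
Limit = 7/2.

Final answer: 7/2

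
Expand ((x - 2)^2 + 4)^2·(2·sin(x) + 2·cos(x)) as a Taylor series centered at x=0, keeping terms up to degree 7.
-11·x^7/35 + 139·x^6/45 - 74·x^5/15 - 58·x^4/3 + 272·x^3/3 - 128·x^2 + 128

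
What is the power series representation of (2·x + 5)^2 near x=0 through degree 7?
4·x^2 + 20·x + 25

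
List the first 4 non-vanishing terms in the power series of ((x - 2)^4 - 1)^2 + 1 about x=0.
-1776·x^3 + 1744·x^2 - 960·x + 226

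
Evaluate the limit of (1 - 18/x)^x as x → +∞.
As x → +∞: this is the defining limit (1 - 18/x)^x → e^(-18).
Limit = e^(-18).

Final answer: e^(-18)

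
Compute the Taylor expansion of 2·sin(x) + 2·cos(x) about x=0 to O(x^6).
x^5/60 + x^4/12 - x^3/3 - x^2 + 2·x + 2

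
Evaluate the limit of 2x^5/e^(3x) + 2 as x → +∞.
The quotient is an ∞/∞ indeterminate form as x → +∞.
The exponential denominator e^(3x) dominates the polynomial numerator (e^x ≫ x^5 as x → ∞), so the quotient → 0.
Adding the constant: 0 + 2 = 2. Limit = 2.

Final answer: 2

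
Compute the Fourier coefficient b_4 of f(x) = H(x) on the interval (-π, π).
b_4 = (1/π) ∫_{-π}^{π} f(x)·sin(4x) dx.
Evaluate the integral (use parity and integration by parts as needed): b_4 = 0.

Final answer: 0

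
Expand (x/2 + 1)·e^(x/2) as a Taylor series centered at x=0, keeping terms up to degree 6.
7·x^6/46080 + x^5/640 + 5·x^4/384 + x^3/12 + 3·x^2/8 + x + 1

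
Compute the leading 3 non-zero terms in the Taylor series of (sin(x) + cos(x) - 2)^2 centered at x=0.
2·x^2 - 2·x + 1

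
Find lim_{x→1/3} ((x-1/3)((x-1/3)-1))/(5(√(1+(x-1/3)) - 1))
Both numerator and denominator → 0 as x → 1/3; this is a 0/0 indeterminate form.
Expand each to leading order near x = 1/3: numerator ~ -(x - 1/3), denominator ~ 5·(x - 1/3)/2.
The limit of the ratio is -2/5.

Final answer: -2/5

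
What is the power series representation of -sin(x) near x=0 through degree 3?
x^3/6 - x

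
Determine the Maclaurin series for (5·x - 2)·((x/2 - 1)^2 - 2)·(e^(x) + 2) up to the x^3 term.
-35·x^3/12 - 37·x^2/2 - 7·x + 6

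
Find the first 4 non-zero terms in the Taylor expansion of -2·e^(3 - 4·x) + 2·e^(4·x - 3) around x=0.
x^3·(64·e^(-3)/3 + 64·e^(3)/3) + x^2·(-16·e^(3) + 16·e^(-3)) + x·(8·e^(-3) + 8·e^(3)) - 2·e^(3) + 2·e^(-3)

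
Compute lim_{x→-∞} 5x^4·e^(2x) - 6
The product is a 0·∞ indeterminate form at x → -∞.
Rewrite the product as 5x^4 / e^(-2x) (an ∞/∞ form) and apply L'Hôpital, or use the standard hierarchy e^(2|x|) ≫ |x^4| as x → -∞.
The indeterminate product → 0, so the limit = -6.

Final answer: -6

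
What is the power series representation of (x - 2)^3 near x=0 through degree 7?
x^3 - 6·x^2 + 12·x - 8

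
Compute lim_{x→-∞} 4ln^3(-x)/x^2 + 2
The quotient is an ∞/∞ indeterminate form as x → -∞.
Compare growth rates of the dominant terms (exponentials ≫ polynomials ≫ logarithms), or apply L'Hôpital's rule; the quotient → 0.
Adding the constant: 0 + 2 = 2. Limit = 2.

Final answer: 2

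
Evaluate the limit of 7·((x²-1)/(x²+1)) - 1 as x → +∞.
Evaluate the dominant behaviour as x → +∞; each term tends to a finite value or vanishes.
Limit = 6.

Final answer: 6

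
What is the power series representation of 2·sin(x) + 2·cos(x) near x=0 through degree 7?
-x^7/2520 - x^6/360 + x^5/60 + x^4/12 - x^3/3 - x^2 + 2·x + 2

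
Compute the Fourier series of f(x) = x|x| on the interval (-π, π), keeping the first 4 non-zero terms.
(-8 + 2·π^2)·sin(x)/π - π·sin(2·x) + (-8 + 18·π^2)·sin(3·x)/(27·π) - π·sin(4·x)/2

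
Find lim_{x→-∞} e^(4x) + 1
Evaluate the dominant behaviour as x → -∞; each term tends to a finite value or vanishes.
Limit = 1.

Final answer: 1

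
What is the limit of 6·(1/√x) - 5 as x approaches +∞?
Evaluate the dominant behaviour as x → +∞; each term tends to a finite value or vanishes.
Limit = -5.

Final answer: -5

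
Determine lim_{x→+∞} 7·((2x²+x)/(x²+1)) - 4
Evaluate the dominant behaviour as x → +∞; each term tends to a finite value or vanishes.
Limit = 10.

Final answer: 10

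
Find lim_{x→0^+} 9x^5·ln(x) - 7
The product is a 0·∞ indeterminate form at x → 0⁺.
Rewrite the product as 9·ln(x) / x^(-5) and apply L'Hôpital, or use the standard hierarchy x^(-5) ≫ |ln x| as x → 0⁺.
The indeterminate product → 0, so the limit = -7.

Final answer: -7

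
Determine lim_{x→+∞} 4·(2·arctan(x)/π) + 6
Evaluate the dominant behaviour as x → +∞; each term tends to a finite value or vanishes.
Limit = 10.

Final answer: 10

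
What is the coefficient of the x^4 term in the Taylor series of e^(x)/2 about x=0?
Expand to order 4: e^(x)/2 = x^4/48 + x^3/12 + x^2/4 + x/2 + 1/2 + O(x^5).
The coefficient of x^4 is 1/48.

Final answer: 1/48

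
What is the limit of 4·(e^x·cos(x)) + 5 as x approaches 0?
Direct substitution at x = 0 gives 9.

Final answer: 9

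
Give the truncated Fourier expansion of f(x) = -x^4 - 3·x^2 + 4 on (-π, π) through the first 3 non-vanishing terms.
(-36 + 8·π^2)·cos(x) - 2·π^2·cos(2·x) - π^4/5 - π^2 + 4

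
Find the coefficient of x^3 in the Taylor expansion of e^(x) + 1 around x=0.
Expand to order 3: e^(x) + 1 = x^3/6 + x^2/2 + x + 2 + O(x^4).
The coefficient of x^3 is 1/6.

Final answer: 1/6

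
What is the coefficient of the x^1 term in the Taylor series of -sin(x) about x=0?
Expand to order 1: -sin(x) = -x + O(x^2).
The coefficient of x^1 is -1.

Final answer: -1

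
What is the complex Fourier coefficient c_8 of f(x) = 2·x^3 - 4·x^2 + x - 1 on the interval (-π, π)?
Compute the real Fourier coefficients first: a_8 = -1/4, b_8 = -π^2/2 - 13/64.
Then c_8 = (a_8 − i·b_8)/2 = -1/8 + 13·i/128 + i·π^2/4.

Final answer: -1/8 + 13·i/128 + i·π^2/4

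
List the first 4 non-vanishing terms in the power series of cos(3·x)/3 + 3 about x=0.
-27·x^6/80 + 9·x^4/8 - 3·x^2/2 + 10/3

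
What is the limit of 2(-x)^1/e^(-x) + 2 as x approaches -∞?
The quotient is an ∞/∞ indeterminate form as x → -∞.
Compare growth rates of the dominant terms (exponentials ≫ polynomials ≫ logarithms), or apply L'Hôpital's rule; the quotient → 0.
Adding the constant: 0 + 2 = 2. Limit = 2.

Final answer: 2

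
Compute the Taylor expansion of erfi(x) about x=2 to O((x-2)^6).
erfi(2) + 2·e^(4)·(x - 2)/√(π) + 4·e^(4)·(x - 2)^2/√(π) + 6·e^(4)·(x - 2)^3/√(π) + 22·e^(4)·(x - 2)^4/(3·√(π)) + 23·e^(4)·(x - 2)^5/(3·√(π))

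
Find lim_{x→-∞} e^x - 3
Evaluate the dominant behaviour as x → -∞; each term tends to a finite value or vanishes.
Limit = -3.

Final answer: -3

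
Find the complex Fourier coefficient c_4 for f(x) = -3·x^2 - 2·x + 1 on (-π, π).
Compute the real Fourier coefficients first: a_4 = -3/4, b_4 = 1.
Then c_4 = (a_4 − i·b_4)/2 = -3/8 - i/2.

Final answer: -3/8 - i/2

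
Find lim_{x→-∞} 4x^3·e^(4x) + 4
The product is a 0·∞ indeterminate form at x → -∞.
Rewrite the product as 4x^3 / e^(-4x) (an ∞/∞ form) and apply L'Hôpital, or use the standard hierarchy e^(4|x|) ≫ |x^3| as x → -∞.
The indeterminate product → 0, so the limit = 4.

Final answer: 4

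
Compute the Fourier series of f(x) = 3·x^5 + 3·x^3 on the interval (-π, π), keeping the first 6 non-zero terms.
(-114·π^2 + 6·π^4 + 684)·sin(x) + (-3·π^4 - 18 + 12·π^2)·sin(2·x) + (-22·π^2/9 + 44/27 + 2·π^4)·sin(3·x) + (-3·π^4/2 - 9/64 + 3·π^2/8)·sin(4·x) + (-36/625 + 6·π^2/25 + 6·π^4/5)·sin(5·x) + (-π^4 - 4·π^2/9 + 2/27)·sin(6·x)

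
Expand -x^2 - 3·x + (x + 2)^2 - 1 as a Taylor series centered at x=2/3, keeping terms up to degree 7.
11/3 + (x - 2/3)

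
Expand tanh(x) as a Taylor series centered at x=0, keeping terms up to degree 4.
-x^3/3 + x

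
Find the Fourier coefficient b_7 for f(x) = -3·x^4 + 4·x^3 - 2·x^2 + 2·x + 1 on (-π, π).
b_7 = (1/π) ∫_{-π}^{π} f(x)·sin(7x) dx.
Evaluate the integral (use parity and integration by parts as needed): b_7 = 148/343 + 8·π^2/7.

Final answer: 148/343 + 8·π^2/7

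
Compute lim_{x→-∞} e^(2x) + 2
Evaluate the dominant behaviour as x → -∞; each term tends to a finite value or vanishes.
Limit = 2.

Final answer: 2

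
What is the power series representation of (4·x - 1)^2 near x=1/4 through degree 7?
16·(x - 1/4)^2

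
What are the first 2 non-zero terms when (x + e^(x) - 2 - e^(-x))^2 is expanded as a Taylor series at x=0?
4 - 12·x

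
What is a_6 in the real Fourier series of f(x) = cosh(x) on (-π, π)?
a_6 = (1/π) ∫_{-π}^{π} f(x)·cos(6x) dx.
Evaluate the integral (use parity and integration by parts as needed): a_6 = 2·sinh(π)/(37·π).

Final answer: 2·sinh(π)/(37·π)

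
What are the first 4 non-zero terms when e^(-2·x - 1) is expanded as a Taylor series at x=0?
-4·x^3·e^(-1)/3 + 2·x^2·e^(-1) - 2·x·e^(-1) + e^(-1)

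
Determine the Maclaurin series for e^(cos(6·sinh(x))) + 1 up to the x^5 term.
210·e·x^4 - 18·e·x^2 + 1 + e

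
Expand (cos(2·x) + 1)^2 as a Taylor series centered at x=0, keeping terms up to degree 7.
-136·x^6/45 + 20·x^4/3 - 8·x^2 + 4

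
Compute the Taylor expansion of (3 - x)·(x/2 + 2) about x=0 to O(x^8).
-x^2/2 - x/2 + 6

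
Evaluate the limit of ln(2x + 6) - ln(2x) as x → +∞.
This is an ∞ − ∞ indeterminate form.
Combine the logarithms: ln(2x+6) − ln(2x) = ln((2x+6)/(2x)) = ln(1 + 6/(2x)) → ln(1) = 0.
Limit = 0.

Final answer: 0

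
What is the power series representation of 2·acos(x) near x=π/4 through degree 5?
2·acos(π/4) - 8·(x - π/4)/√(16 - π^2) + 16·π·(x - π/4)^2/(-16·√(16 - π^2) + π^2·√(16 - π^2)) + (1024·√(16 - π^2) + 128·π^2·√(16 - π^2))·(x - π/4)^3/(-144·π^4 - 12288 + 3·π^6 + 2304·π^2) + (-3072·π·√(16 - π^2) - 128·π^3·√(16 - π^2))·(x - π/4)^4/(-16384·π^2 - 64·π^6 + π^8 + 65536 + 1536·π^4) + (-98304·π^2 - 2048·π^4 - 196608)·(x - π/4)^5/(-81920·π^2·√(16 - π^2) - 320·π^6·√(16 - π^2) + 5·π^8·√(16 - π^2) + 327680·√(16 - π^2) + 7680·π^4·√(16 - π^2))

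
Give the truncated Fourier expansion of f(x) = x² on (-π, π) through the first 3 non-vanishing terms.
-4·cos(x) + cos(2·x) + π^2/3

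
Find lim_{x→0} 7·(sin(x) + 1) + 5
Direct substitution at x = 0 gives 12.

Final answer: 12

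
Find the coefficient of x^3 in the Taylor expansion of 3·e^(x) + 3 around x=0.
Expand to order 3: 3·e^(x) + 3 = x^3/2 + 3·x^2/2 + 3·x + 6 + O(x^4).
The coefficient of x^3 is 1/2.

Final answer: 1/2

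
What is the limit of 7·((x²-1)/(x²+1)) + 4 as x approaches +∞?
Evaluate the dominant behaviour as x → +∞; each term tends to a finite value or vanishes.
Limit = 11.

Final answer: 11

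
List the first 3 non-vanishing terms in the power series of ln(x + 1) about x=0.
x^3/3 - x^2/2 + x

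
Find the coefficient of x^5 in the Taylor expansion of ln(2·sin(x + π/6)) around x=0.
Expand to order 5: ln(2·sin(x + π/6)) = 44·√(3)·x^5/15 - 10·x^4/3 + 4·√(3)·x^3/3 - 2·x^2 + √(3)·x + O(x^6).
The coefficient of x^5 is 44·√(3)/15.

Final answer: 44·√(3)/15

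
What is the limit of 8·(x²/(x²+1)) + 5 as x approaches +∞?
Evaluate the dominant behaviour as x → +∞; each term tends to a finite value or vanishes.
Limit = 13.

Final answer: 13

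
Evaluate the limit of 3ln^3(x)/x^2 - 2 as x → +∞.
The quotient is an ∞/∞ indeterminate form as x → +∞.
The polynomial denominator x^2 dominates the logarithmic numerator (any positive power of x ≫ ln^3(x) as x → ∞), so the quotient → 0.
Adding the constant: 0 - 2 = -2. Limit = -2.

Final answer: -2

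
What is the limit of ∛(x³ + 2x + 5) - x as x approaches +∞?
This is an ∞ − ∞ indeterminate form.
Multiply by (A² + AB + B²)/(A² + AB + B²) where A = ∛(x³+2x + 5), B = x to use A³ − B³ = (A−B)(A²+AB+B²); the x³ terms cancel, leaving (2x + 5)/(A²+AB+B²) with denominator ~ 3x², so the limit is 0.
Limit = 0.

Final answer: 0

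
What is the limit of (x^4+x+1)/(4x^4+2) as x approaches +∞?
This is an ∞/∞ indeterminate form as x → +∞.
Divide numerator and denominator by x^4 and let the lower-order terms vanish; the leading terms give 1/4.
Limit = 1/4.

Final answer: 1/4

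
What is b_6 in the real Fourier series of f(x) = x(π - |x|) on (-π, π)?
b_6 = (1/π) ∫_{-π}^{π} f(x)·sin(6x) dx.
Evaluate the integral (use parity and integration by parts as needed): b_6 = 0.

Final answer: 0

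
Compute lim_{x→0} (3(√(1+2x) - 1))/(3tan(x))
Both numerator and denominator → 0 as x → 0; this is a 0/0 indeterminate form.
Expand each to leading order near x = 0: numerator ~ 3·x, denominator ~ 3·x.
The limit of the ratio is 1.

Final answer: 1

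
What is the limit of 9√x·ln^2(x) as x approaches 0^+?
This is a 0·∞ indeterminate form at x → 0⁺.
Rewrite the product as 9·ln^2(x) / x^(-1/2) and apply L'Hôpital, or use the standard hierarchy x^(-1/2) ≫ |ln x|^2 as x → 0⁺.
The indeterminate product → 0, so the limit = 0.

Final answer: 0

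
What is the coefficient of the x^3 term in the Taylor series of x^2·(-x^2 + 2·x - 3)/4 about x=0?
Expand to order 3: x^2·(-x^2 + 2·x - 3)/4 = x^3/2 - 3·x^2/4 + O(x^4).
The coefficient of x^3 is 1/2.

Final answer: 1/2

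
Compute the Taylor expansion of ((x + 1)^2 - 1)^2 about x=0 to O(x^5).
x^4 + 4·x^3 + 4·x^2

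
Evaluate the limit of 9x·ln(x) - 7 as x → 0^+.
The product is a 0·∞ indeterminate form at x → 0⁺.
Rewrite the product as 9·ln(x) / x^(-1) and apply L'Hôpital, or use the standard hierarchy x^(-1) ≫ |ln x| as x → 0⁺.
The indeterminate product → 0, so the limit = -7.

Final answer: -7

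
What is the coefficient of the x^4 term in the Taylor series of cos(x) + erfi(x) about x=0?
Expand to order 4: cos(x) + erfi(x) = x^4/24 + 2·x^3/(3·√(π)) - x^2/2 + 2·x/√(π) + 1 + O(x^5).
The coefficient of x^4 is 1/24.

Final answer: 1/24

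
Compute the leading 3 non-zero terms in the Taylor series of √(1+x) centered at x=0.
-x^2/8 + x/2 + 1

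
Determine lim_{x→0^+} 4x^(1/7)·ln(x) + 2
The product is a 0·∞ indeterminate form at x → 0⁺.
Rewrite the product as 4·ln(x) / x^(-1/7) and apply L'Hôpital, or use the standard hierarchy x^(-1/7) ≫ |ln x| as x → 0⁺.
The indeterminate product → 0, so the limit = 2.

Final answer: 2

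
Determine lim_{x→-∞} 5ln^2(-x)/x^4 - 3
The quotient is an ∞/∞ indeterminate form as x → -∞.
Compare growth rates of the dominant terms (exponentials ≫ polynomials ≫ logarithms), or apply L'Hôpital's rule; the quotient → 0.
Adding the constant: 0 - 3 = -3. Limit = -3.

Final answer: -3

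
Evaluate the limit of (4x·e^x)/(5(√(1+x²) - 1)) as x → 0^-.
Both numerator and denominator → 0 as x → 0^-; this is a 0/0 indeterminate form.
Expand each to leading order near x = 0: numerator ~ 4·x, denominator ~ 5·x^2/2.
The limit of the ratio is -∞.

Final answer: -∞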